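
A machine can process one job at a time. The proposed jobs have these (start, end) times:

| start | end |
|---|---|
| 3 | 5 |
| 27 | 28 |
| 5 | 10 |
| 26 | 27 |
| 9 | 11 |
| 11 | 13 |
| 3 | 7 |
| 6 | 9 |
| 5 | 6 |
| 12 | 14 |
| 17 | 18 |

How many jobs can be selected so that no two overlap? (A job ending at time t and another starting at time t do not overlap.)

Sorted by end: (3,5)  (5,6)  (3,7)  (6,9)  (5,10)  (9,11)  (11,13)  (12,14)  (17,18)  (26,27)  (27,28)
take (3,5); take (5,6); take (6,9); take (9,11); take (11,13); skip (12,14); take (17,18); take (26,27); take (27,28).
Selected 8 jobs.

8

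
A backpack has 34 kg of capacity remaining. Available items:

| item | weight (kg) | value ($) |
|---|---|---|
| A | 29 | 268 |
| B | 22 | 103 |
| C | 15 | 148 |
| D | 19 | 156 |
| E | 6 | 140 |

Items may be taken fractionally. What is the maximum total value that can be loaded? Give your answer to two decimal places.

Order: E (140/6=23.33) > C (148/15=9.87) > A (268/29=9.24) > D (156/19=8.21) > B (103/22=4.68)
Fill: take E (6 @ 140) → take C (15 @ 148) → take 13/29 of A → 120.14; 34/34 used.
Total value = 408.14

408.14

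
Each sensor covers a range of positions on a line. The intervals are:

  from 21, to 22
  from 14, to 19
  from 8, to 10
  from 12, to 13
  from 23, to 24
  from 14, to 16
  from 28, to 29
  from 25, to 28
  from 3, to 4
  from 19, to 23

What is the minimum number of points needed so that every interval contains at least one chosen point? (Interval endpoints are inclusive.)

Sorted: [3,4] [8,10] [12,13] [14,16] [14,19] [21,22] [19,23] [23,24] [25,28] [28,29]
{[3,4]} hit by 4; {[8,10]} hit by 10; {[12,13]} hit by 13; {[14,16],[14,19]} hit by 16; {[21,22],[19,23]} hit by 22; {[23,24]} hit by 24; {[25,28],[28,29]} hit by 28.
Points: 4, 10, 13, 16, 22, 24, 28 (7 total).

7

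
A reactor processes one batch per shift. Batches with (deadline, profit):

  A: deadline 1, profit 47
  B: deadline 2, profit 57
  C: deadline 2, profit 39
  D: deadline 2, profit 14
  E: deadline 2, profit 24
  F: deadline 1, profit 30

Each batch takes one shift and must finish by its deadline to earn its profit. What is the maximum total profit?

Sort by profit descending; place each in the latest free slot ≤ its deadline.
Profit order: B=57 A=47 C=39 F=30 E=24 D=14
Assign: B→slot 2, A→slot 1, C skipped, F skipped, E skipped, D skipped.
Slots: [1:A] [2:B]
Profit = 47 + 57 = 104

104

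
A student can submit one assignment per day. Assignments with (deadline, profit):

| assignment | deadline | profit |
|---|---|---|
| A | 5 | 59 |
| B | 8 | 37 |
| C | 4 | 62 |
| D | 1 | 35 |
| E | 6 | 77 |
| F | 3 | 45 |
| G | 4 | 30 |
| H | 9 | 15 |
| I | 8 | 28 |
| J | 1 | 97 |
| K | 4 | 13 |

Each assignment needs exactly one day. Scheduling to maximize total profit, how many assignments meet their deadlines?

9

Take jobs in profit order; each goes to the latest open slot no later than its deadline.
Profit order: J=97 E=77 C=62 A=59 F=45 B=37 D=35 G=30 I=28 H=15 K=13
Assign: J→slot 1, E→slot 6, C→slot 4, A→slot 5, F→slot 3, B→slot 8, D skipped, G→slot 2, I→slot 7, H→slot 9, K skipped.
Slots: [1:J] [2:G] [3:F] [4:C] [5:A] [6:E] [7:I] [8:B] [9:H]
9 of 11 scheduled.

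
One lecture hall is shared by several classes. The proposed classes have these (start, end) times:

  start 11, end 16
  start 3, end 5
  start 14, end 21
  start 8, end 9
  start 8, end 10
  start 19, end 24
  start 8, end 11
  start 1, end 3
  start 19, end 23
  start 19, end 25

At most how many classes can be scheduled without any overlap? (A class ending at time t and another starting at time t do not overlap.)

5

By end time: (1,3), (3,5), (8,9), (8,10), (8,11), (11,16), (14,21), (19,23), (19,24), (19,25).
Pick (1,3); next start ≥ 3 → (3,5); next start ≥ 5 → (8,9); next start ≥ 9 → (11,16); next start ≥ 16 → (19,23).
Selected 5 classes.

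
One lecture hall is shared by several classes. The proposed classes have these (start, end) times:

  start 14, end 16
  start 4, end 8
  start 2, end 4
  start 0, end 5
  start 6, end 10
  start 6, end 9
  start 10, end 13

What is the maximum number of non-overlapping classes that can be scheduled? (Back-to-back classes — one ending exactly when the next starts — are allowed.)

Sort by end time and greedily take each interval whose start is ≥ the last chosen end.
By end time: (2,4), (0,5), (4,8), (6,9), (6,10), (10,13), (14,16).
Pick (2,4); next start ≥ 4 → (4,8); next start ≥ 8 → (10,13); next start ≥ 13 → (14,16).
Selected 4 classes.

4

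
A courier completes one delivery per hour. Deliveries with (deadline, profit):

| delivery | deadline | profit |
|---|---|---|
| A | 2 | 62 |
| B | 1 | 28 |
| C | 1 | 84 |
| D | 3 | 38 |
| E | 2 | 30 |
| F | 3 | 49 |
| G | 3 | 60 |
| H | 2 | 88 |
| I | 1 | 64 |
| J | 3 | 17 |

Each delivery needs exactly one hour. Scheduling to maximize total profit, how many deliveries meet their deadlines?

Take jobs in profit order; each goes to the latest open slot no later than its deadline.
Profit order: H=88 C=84 I=64 A=62 G=60 F=49 D=38 E=30 B=28 J=17
Assign: H→slot 2, C→slot 1, I skipped, A skipped, G→slot 3, F skipped, D skipped, E skipped, B skipped, J skipped.
Slots: [1:C] [2:H] [3:G]
3 of 10 scheduled.

3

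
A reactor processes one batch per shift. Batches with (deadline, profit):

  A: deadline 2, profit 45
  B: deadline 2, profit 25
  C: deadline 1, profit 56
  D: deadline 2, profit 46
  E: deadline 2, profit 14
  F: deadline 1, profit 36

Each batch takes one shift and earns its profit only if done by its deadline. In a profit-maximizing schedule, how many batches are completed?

Take jobs in profit order; each goes to the latest open slot no later than its deadline.
By profit: C(d1,56), D(d2,46), A(d2,45), F(d1,36), B(d2,25), E(d2,14)
C→slot 1; D→slot 2; A skipped; F skipped; B skipped; E skipped.
2 of 6 scheduled.

2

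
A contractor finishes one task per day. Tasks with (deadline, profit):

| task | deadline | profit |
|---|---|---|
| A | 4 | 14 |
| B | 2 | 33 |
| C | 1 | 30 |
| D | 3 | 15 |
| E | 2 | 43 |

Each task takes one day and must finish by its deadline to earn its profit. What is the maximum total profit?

105

Profit order: E=43 B=33 C=30 D=15 A=14
Assign: E→slot 2, B→slot 1, C skipped, D→slot 3, A→slot 4.
Slots: [1:B] [2:E] [3:D] [4:A]
Profit = 33 + 43 + 15 + 14 = 105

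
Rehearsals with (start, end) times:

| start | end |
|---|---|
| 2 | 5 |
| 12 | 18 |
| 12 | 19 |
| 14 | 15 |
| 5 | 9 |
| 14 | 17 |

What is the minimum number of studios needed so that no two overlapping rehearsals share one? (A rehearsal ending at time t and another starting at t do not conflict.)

Events (time:±→running): 2:+→1 5:-→0 5:+→1 9:-→0 12:+→1 12:+→2 14:+→3 14:+→4 … peak 4.

4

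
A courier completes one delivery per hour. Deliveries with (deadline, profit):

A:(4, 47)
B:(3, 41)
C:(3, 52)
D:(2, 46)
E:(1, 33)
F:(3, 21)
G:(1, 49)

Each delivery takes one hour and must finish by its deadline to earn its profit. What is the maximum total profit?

194

By profit: C(d3,52), G(d1,49), A(d4,47), D(d2,46), B(d3,41), E(d1,33), F(d3,21)
C→slot 3; G→slot 1; A→slot 4; D→slot 2; B skipped; E skipped; F skipped.
Profit = 49 + 46 + 52 + 47 = 194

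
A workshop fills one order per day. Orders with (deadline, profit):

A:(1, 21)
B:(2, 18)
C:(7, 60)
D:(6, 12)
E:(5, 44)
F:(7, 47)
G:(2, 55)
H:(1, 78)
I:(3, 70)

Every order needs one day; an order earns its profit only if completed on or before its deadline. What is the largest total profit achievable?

366

Profit order: H=78 I=70 C=60 G=55 F=47 E=44 A=21 B=18 D=12
Assign: H→slot 1, I→slot 3, C→slot 7, G→slot 2, F→slot 6, E→slot 5, A skipped, B skipped, D→slot 4.
Slots: [1:H] [2:G] [3:I] [4:D] [5:E] [6:F] [7:C]
Profit = 78 + 55 + 70 + 12 + 44 + 47 + 60 = 366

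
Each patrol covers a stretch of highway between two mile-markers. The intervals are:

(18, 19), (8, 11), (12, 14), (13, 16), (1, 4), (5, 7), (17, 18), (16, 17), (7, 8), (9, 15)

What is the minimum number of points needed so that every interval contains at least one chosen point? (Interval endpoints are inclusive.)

Sort by right endpoint; whenever an interval is uncovered, place a point at its right end.
By right end: [1,4]  [5,7]  [7,8]  [8,11]  [12,14]  [9,15]  [13,16]  [16,17]  [17,18]  [18,19]
[1,4] uncovered → point at 4; [5,7] uncovered → point at 7; [8,11] uncovered → point at 11; [12,14] uncovered → point at 14; [16,17] uncovered → point at 17; [18,19] uncovered → point at 19.
Points: 4, 7, 11, 14, 17, 19 (6 total).

6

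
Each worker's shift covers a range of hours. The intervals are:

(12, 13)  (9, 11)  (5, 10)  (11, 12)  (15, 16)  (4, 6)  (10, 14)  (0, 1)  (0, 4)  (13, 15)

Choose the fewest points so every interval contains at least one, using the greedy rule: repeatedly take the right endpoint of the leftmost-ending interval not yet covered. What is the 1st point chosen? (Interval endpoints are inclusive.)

Process intervals by earliest right end; each time one isn't hit yet, stab at its right endpoint.
By right end: [0,1]  [0,4]  [4,6]  [5,10]  [9,11]  [11,12]  [12,13]  [10,14]  [13,15]  [15,16]
[0,1] uncovered → point at 1; [4,6] uncovered → point at 6; [9,11] uncovered → point at 11; [12,13] uncovered → point at 13; [15,16] uncovered → point at 16.
Points: 1, 6, 11, 13, 16 (5 total).

1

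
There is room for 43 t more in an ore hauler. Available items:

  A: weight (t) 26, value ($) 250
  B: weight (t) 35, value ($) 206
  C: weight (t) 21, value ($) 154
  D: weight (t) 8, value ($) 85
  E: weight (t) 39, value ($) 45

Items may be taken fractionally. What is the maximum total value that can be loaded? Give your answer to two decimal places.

Greedy by value/weight ratio, highest first.
Ratios (sorted): D 10.62, A 9.62, C 7.33, B 5.89, E 1.15
take D (8 @ 85); take A (26 @ 250); take 9/21 of C → 66.00. Capacity used 43/43.
Total value = 401.00

401.00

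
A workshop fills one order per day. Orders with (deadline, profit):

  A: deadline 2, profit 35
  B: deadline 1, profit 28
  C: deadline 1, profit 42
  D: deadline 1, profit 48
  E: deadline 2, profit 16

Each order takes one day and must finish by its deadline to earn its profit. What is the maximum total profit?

Profit order: D=48 C=42 A=35 B=28 E=16
Assign: D→slot 1, C skipped, A→slot 2, B skipped, E skipped.
Slots: [1:D] [2:A]
Profit = 48 + 35 = 83

83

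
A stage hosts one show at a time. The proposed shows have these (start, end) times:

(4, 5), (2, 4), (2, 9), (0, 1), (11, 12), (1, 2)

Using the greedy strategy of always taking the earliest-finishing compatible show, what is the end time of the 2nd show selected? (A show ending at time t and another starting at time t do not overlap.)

By end time: (0,1), (1,2), (2,4), (4,5), (2,9), (11,12).
Pick (0,1); next start ≥ 1 → (1,2); next start ≥ 2 → (2,4); next start ≥ 4 → (4,5); next start ≥ 5 → (11,12).
Selected: (0,1) (1,2) (2,4) (4,5) (11,12)

2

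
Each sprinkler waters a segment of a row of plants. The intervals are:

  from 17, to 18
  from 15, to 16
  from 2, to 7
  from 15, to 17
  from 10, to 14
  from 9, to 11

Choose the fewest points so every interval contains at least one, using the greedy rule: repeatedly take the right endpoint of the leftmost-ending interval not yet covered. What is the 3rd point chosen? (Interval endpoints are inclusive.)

16

Process intervals by earliest right end; each time one isn't hit yet, stab at its right endpoint.
By right end: [2,7]  [9,11]  [10,14]  [15,16]  [15,17]  [17,18]
[2,7] uncovered → point at 7; [9,11] uncovered → point at 11; [15,16] uncovered → point at 16; [17,18] uncovered → point at 18.
Points: 7, 11, 16, 18 (4 total).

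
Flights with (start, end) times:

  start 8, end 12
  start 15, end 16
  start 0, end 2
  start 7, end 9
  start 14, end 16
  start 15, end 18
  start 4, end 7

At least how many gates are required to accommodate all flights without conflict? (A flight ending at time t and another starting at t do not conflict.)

Count concurrent intervals with a sweep; the peak is the room count.
starts: [0, 4, 7, 8, 14, 15, 15]
ends:   [2, 7, 9, 12, 16, 16, 18]
s0→1 e2→0 s4→1 e7→0 s7→1 s8→2 e9→1 e12→0 s14→1 s15→2 s15→3  — peak 3.

3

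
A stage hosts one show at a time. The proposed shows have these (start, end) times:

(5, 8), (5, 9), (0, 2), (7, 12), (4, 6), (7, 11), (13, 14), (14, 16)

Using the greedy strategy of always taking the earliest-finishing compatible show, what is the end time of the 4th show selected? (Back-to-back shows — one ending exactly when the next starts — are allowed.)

By end time: (0,2), (4,6), (5,8), (5,9), (7,11), (7,12), (13,14), (14,16).
Pick (0,2); next start ≥ 2 → (4,6); next start ≥ 6 → (7,11); next start ≥ 11 → (13,14); next start ≥ 14 → (14,16).
Selected: (0,2) (4,6) (7,11) (13,14) (14,16)

14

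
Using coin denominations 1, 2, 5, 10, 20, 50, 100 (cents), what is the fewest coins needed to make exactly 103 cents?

3

103 − 1×100→3 − 1×2→1 − 1×1→0
Total coins = 1 + 1 + 1 = 3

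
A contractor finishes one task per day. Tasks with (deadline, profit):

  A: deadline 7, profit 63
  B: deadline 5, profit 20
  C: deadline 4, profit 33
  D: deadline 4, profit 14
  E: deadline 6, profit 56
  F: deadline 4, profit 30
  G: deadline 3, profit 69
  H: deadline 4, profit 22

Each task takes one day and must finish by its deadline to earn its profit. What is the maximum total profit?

Take jobs in profit order; each goes to the latest open slot no later than its deadline.
Profit order: G=69 A=63 E=56 C=33 F=30 H=22 B=20 D=14
Assign: G→slot 3, A→slot 7, E→slot 6, C→slot 4, F→slot 2, H→slot 1, B→slot 5, D skipped.
Slots: [1:H] [2:F] [3:G] [4:C] [5:B] [6:E] [7:A]
Profit = 22 + 30 + 69 + 33 + 20 + 56 + 63 = 293

293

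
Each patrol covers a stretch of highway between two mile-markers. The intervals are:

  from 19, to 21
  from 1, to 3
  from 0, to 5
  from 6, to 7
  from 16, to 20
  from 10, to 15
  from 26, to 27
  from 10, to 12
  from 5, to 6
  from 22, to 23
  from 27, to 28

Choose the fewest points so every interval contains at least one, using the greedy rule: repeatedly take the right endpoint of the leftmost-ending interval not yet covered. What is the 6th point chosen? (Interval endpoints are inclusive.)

27

By right end: [1,3]  [0,5]  [5,6]  [6,7]  [10,12]  [10,15]  [16,20]  [19,21]  [22,23]  [26,27]  [27,28]
[1,3] uncovered → point at 3; [5,6] uncovered → point at 6; [10,12] uncovered → point at 12; [16,20] uncovered → point at 20; [22,23] uncovered → point at 23; [26,27] uncovered → point at 27.
Points: 3, 6, 12, 20, 23, 27 (6 total).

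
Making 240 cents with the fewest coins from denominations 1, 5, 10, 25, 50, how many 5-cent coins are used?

Use the largest denomination that fits, subtract, and repeat.
240 − 4×50→40 − 1×25→15 − 1×10→5 − 1×5→0
Count of 5: 1

1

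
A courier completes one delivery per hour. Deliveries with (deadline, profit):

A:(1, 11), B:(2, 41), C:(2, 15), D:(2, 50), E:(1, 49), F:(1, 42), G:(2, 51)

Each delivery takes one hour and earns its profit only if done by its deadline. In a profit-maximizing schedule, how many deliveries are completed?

2

Take jobs in profit order; each goes to the latest open slot no later than its deadline.
Profit order: G=51 D=50 E=49 F=42 B=41 C=15 A=11
Assign: G→slot 2, D→slot 1, E skipped, F skipped, B skipped, C skipped, A skipped.
Slots: [1:D] [2:G]
2 of 7 scheduled.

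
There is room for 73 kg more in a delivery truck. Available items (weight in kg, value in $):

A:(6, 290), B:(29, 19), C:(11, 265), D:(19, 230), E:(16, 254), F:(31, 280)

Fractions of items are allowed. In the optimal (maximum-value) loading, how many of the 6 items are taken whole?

Greedy by value/weight ratio, highest first.
Ratios (sorted): A 48.33, C 24.09, E 15.88, D 12.11, F 9.03, B 0.66
take A (6 @ 290); take C (11 @ 265); take E (16 @ 254); take D (19 @ 230); take 21/31 of F → 189.68. Capacity used 73/73.
4 item(s) taken whole; one partial (take 21/31 of F).

4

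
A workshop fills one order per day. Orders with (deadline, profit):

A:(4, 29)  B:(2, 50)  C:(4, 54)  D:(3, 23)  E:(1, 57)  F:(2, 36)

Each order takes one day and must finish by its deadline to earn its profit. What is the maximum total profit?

190

Sort by profit descending; place each in the latest free slot ≤ its deadline.
By profit: E(d1,57), C(d4,54), B(d2,50), F(d2,36), A(d4,29), D(d3,23)
E→slot 1; C→slot 4; B→slot 2; F skipped; A→slot 3; D skipped.
Profit = 57 + 50 + 29 + 54 = 190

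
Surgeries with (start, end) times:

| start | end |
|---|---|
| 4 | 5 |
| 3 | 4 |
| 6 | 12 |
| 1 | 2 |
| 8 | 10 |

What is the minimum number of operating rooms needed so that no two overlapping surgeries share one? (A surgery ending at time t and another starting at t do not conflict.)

2

starts: [1, 3, 4, 6, 8]
ends:   [2, 4, 5, 10, 12]
s1→1 e2→0 s3→1 e4→0 s4→1 e5→0 s6→1 s8→2  — peak 2.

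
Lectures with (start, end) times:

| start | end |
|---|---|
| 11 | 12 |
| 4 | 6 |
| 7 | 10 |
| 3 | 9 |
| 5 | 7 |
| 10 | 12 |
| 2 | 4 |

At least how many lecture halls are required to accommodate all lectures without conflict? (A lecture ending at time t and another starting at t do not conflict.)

starts: [2, 3, 4, 5, 7, 10, 11]
ends:   [4, 6, 7, 9, 10, 12, 12]
s2→1 s3→2 e4→1 s4→2 s5→3  — peak 3.

3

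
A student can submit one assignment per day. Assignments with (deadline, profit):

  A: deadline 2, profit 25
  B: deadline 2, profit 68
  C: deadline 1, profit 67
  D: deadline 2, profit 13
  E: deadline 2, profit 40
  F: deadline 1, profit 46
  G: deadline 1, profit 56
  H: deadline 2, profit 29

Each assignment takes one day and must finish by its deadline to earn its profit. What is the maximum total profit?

135

Sort by profit descending; place each in the latest free slot ≤ its deadline.
By profit: B(d2,68), C(d1,67), G(d1,56), F(d1,46), E(d2,40), H(d2,29), A(d2,25), D(d2,13)
B→slot 2; C→slot 1; G skipped; F skipped; E skipped; H skipped; A skipped; D skipped.
Profit = 67 + 68 = 135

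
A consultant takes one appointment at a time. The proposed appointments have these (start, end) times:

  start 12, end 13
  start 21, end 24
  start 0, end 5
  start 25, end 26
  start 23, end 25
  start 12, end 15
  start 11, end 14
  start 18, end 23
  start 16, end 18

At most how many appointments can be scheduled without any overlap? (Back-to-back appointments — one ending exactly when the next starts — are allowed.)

6

Greedy by earliest finish: after sorting by end time, pick each interval compatible with the last pick.
By end time: (0,5), (12,13), (11,14), (12,15), (16,18), (18,23), (21,24), (23,25), (25,26).
Pick (0,5); next start ≥ 5 → (12,13); next start ≥ 13 → (16,18); next start ≥ 18 → (18,23); next start ≥ 23 → (23,25); next start ≥ 25 → (25,26).
Selected 6 appointments.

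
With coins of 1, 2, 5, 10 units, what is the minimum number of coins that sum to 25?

25 = 2×10 + 1×5
Total coins = 2 + 1 = 3

3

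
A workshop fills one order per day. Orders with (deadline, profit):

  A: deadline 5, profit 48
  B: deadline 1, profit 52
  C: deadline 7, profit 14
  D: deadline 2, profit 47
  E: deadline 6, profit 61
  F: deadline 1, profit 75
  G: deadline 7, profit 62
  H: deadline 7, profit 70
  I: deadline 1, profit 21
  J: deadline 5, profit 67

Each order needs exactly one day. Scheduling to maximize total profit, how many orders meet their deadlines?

Take jobs in profit order; each goes to the latest open slot no later than its deadline.
By profit: F(d1,75), H(d7,70), J(d5,67), G(d7,62), E(d6,61), B(d1,52), A(d5,48), D(d2,47), I(d1,21), C(d7,14)
F→slot 1; H→slot 7; J→slot 5; G→slot 6; E→slot 4; B skipped; A→slot 3; D→slot 2; I skipped; C skipped.
7 of 10 scheduled.

7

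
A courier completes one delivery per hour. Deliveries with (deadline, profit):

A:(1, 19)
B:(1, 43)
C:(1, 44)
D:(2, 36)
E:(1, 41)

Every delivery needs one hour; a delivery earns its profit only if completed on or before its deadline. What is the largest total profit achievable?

Take jobs in profit order; each goes to the latest open slot no later than its deadline.
By profit: C(d1,44), B(d1,43), E(d1,41), D(d2,36), A(d1,19)
C→slot 1; B skipped; E skipped; D→slot 2; A skipped.
Profit = 44 + 36 = 80

80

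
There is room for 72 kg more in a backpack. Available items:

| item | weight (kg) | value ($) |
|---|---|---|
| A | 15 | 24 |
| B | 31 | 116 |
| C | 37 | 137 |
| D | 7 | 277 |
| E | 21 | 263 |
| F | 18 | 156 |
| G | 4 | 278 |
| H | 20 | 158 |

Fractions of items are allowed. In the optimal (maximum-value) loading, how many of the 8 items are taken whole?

5

Ratios (sorted): G 69.50, D 39.57, E 12.52, F 8.67, H 7.90, B 3.74, C 3.70, A 1.60
take G (4 @ 278); take D (7 @ 277); take E (21 @ 263); take F (18 @ 156); take H (20 @ 158); take 2/31 of B → 7.48. Capacity used 72/72.
5 item(s) taken whole; one partial (take 2/31 of B).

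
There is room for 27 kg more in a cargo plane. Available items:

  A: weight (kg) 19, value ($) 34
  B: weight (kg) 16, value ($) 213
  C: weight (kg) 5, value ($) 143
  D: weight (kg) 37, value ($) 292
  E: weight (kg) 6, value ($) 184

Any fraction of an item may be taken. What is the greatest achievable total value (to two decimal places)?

Greedy by value/weight ratio, highest first.
Order: E (184/6=30.67) > C (143/5=28.60) > B (213/16=13.31) > D (292/37=7.89) > A (34/19=1.79)
Fill: take E (6 @ 184) → take C (5 @ 143) → take B (16 @ 213); 27/27 used.
Total value = 540.00

540.00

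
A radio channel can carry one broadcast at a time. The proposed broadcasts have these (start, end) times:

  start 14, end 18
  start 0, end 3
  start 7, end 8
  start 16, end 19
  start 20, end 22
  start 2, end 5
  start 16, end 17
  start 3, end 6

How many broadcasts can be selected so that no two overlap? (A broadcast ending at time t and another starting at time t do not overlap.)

5

Order by finish time; keep every interval that doesn't clash with the previous kept one.
By end time: (0,3), (2,5), (3,6), (7,8), (16,17), (14,18), (16,19), (20,22).
Pick (0,3); next start ≥ 3 → (3,6); next start ≥ 6 → (7,8); next start ≥ 8 → (16,17); next start ≥ 17 → (20,22).
Selected 5 broadcasts.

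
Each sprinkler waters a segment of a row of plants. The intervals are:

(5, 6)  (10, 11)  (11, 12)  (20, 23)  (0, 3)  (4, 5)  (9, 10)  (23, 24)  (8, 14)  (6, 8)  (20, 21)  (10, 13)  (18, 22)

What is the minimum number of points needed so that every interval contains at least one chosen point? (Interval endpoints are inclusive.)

7

By right end: [0,3]  [4,5]  [5,6]  [6,8]  [9,10]  [10,11]  [11,12]  [10,13]  [8,14]  [20,21]  [18,22]  [20,23]  [23,24]
[0,3] uncovered → point at 3; [4,5] uncovered → point at 5; [6,8] uncovered → point at 8; [9,10] uncovered → point at 10; [11,12] uncovered → point at 12; [20,21] uncovered → point at 21; [23,24] uncovered → point at 24.
Points: 3, 5, 8, 10, 12, 21, 24 (7 total).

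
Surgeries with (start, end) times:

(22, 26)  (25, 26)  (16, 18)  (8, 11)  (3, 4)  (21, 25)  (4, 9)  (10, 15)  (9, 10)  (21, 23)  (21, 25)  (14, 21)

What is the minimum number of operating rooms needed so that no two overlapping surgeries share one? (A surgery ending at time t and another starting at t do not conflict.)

Events (time:±→running): 3:+→1 4:-→0 4:+→1 8:+→2 9:-→1 9:+→2 10:-→1 10:+→2 11:-→1 14:+→2 15:-→1 16:+→2 18:-→1 21:-→0 21:+→1 21:+→2 21:+→3 22:+→4 … peak 4.

4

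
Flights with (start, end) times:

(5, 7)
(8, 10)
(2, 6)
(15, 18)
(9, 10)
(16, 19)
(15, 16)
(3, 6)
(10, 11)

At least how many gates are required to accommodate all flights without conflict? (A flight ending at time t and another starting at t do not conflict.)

The answer is the maximum number of intervals overlapping at any instant.
starts: [2, 3, 5, 8, 9, 10, 15, 15, 16]
ends:   [6, 6, 7, 10, 10, 11, 16, 18, 19]
s2→1 s3→2 s5→3  — peak 3.

3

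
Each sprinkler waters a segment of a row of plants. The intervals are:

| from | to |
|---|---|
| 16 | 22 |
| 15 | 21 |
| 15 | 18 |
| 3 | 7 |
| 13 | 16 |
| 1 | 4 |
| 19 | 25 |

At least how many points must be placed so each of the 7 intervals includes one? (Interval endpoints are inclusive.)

Sort by right endpoint; whenever an interval is uncovered, place a point at its right end.
Sorted: [1,4] [3,7] [13,16] [15,18] [15,21] [16,22] [19,25]
{[1,4],[3,7]} hit by 4; {[13,16],[15,18],[15,21],[16,22]} hit by 16; {[19,25]} hit by 25.
Points: 4, 16, 25 (3 total).

3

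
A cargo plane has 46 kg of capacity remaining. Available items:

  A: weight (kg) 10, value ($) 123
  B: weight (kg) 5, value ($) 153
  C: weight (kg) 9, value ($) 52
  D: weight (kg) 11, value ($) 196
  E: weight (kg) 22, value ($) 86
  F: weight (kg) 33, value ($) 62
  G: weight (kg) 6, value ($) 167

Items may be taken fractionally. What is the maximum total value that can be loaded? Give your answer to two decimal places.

710.55

Sort by value per unit weight and fill in that order.
Ratios (sorted): B 30.60, G 27.83, D 17.82, A 12.30, C 5.78, E 3.91, F 1.88
take B (5 @ 153); take G (6 @ 167); take D (11 @ 196); take A (10 @ 123); take C (9 @ 52); take 5/22 of E → 19.55. Capacity used 46/46.
Total value = 710.55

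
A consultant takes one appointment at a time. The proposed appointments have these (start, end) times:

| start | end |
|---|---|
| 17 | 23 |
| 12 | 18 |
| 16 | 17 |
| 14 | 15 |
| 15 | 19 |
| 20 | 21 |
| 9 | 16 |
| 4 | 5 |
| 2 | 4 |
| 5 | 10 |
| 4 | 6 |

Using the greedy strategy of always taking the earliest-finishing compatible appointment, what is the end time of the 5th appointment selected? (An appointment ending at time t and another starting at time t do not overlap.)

Sorted by end: (2,4)  (4,5)  (4,6)  (5,10)  (14,15)  (9,16)  (16,17)  (12,18)  (15,19)  (20,21)  (17,23)
take (2,4); take (4,5); take (5,10); take (14,15); skip (9,16); take (16,17); take (20,21).
Selected: (2,4) (4,5) (5,10) (14,15) (16,17) (20,21)

17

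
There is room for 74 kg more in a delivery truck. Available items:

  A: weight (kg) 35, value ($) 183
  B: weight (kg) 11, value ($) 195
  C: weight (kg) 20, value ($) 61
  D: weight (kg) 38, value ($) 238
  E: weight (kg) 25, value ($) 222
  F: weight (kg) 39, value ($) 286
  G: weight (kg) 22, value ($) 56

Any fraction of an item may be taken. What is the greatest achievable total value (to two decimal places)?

695.67

Ratios (sorted): B 17.73, E 8.88, F 7.33, D 6.26, A 5.23, C 3.05, G 2.55
take B (11 @ 195); take E (25 @ 222); take 38/39 of F → 278.67. Capacity used 74/74.
Total value = 695.67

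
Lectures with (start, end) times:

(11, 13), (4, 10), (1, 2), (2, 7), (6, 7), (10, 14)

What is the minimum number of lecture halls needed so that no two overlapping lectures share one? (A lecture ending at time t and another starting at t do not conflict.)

3

starts: [1, 2, 4, 6, 10, 11]
ends:   [2, 7, 7, 10, 13, 14]
s1→1 e2→0 s2→1 s4→2 s6→3  — peak 3.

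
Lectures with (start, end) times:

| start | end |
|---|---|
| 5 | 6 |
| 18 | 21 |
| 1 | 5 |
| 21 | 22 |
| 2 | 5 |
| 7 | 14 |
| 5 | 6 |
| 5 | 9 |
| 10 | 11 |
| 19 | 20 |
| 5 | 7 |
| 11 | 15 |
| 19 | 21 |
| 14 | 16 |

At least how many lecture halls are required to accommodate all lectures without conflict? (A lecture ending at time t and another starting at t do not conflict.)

4

starts: [1, 2, 5, 5, 5, 5, 7, 10, 11, 14, 18, 19, 19, 21]
ends:   [5, 5, 6, 6, 7, 9, 11, 14, 15, 16, 20, 21, 21, 22]
s1→1 s2→2 e5→1 e5→0 s5→1 s5→2 s5→3 s5→4  — peak 4.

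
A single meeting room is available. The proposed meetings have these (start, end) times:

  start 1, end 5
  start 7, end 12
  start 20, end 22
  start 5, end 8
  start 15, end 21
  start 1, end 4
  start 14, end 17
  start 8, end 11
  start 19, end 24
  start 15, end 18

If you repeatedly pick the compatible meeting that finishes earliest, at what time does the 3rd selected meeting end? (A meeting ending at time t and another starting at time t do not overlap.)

11

By end time: (1,4), (1,5), (5,8), (8,11), (7,12), (14,17), (15,18), (15,21), (20,22), (19,24).
Pick (1,4); next start ≥ 4 → (5,8); next start ≥ 8 → (8,11); next start ≥ 11 → (14,17); next start ≥ 17 → (20,22).
Selected: (1,4) (5,8) (8,11) (14,17) (20,22)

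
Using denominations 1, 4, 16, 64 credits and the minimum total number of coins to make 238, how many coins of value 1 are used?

2

238 = 3×64 + 2×16 + 3×4 + 2×1
Count of 1: 2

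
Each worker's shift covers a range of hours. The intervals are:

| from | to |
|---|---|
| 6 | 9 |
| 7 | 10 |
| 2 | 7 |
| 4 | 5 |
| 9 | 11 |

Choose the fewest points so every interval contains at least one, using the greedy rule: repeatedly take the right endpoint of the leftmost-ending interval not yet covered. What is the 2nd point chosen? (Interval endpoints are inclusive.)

Sort by right endpoint; whenever an interval is uncovered, place a point at its right end.
Sorted: [4,5] [2,7] [6,9] [7,10] [9,11]
{[4,5],[2,7]} hit by 5; {[6,9],[7,10],[9,11]} hit by 9.
Points: 5, 9 (2 total).

9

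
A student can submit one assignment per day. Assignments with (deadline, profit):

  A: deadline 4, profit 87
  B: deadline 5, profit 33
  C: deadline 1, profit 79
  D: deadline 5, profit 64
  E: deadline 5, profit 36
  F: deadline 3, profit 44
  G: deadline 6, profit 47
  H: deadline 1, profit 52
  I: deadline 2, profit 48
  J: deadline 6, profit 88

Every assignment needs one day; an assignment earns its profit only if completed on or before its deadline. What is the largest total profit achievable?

413

Take jobs in profit order; each goes to the latest open slot no later than its deadline.
By profit: J(d6,88), A(d4,87), C(d1,79), D(d5,64), H(d1,52), I(d2,48), G(d6,47), F(d3,44), E(d5,36), B(d5,33)
J→slot 6; A→slot 4; C→slot 1; D→slot 5; H skipped; I→slot 2; G→slot 3; F skipped; E skipped; B skipped.
Profit = 79 + 48 + 47 + 87 + 64 + 88 = 413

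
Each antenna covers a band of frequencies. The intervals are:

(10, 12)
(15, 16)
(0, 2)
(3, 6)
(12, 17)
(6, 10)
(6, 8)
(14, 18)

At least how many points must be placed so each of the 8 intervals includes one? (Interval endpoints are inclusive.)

4

Process intervals by earliest right end; each time one isn't hit yet, stab at its right endpoint.
By right end: [0,2]  [3,6]  [6,8]  [6,10]  [10,12]  [15,16]  [12,17]  [14,18]
[0,2] uncovered → point at 2; [3,6] uncovered → point at 6; [10,12] uncovered → point at 12; [15,16] uncovered → point at 16.
Points: 2, 6, 12, 16 (4 total).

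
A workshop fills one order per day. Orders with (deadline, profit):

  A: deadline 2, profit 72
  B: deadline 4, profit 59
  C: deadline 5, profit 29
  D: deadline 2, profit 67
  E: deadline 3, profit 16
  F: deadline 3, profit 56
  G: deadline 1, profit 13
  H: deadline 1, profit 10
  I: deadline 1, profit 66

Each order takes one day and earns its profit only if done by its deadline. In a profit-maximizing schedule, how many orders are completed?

Sort by profit descending; place each in the latest free slot ≤ its deadline.
By profit: A(d2,72), D(d2,67), I(d1,66), B(d4,59), F(d3,56), C(d5,29), E(d3,16), G(d1,13), H(d1,10)
A→slot 2; D→slot 1; I skipped; B→slot 4; F→slot 3; C→slot 5; E skipped; G skipped; H skipped.
5 of 9 scheduled.

5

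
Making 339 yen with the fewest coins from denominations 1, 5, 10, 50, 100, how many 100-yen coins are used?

339 = 3×100 + 3×10 + 1×5 + 4×1
Count of 100: 3

3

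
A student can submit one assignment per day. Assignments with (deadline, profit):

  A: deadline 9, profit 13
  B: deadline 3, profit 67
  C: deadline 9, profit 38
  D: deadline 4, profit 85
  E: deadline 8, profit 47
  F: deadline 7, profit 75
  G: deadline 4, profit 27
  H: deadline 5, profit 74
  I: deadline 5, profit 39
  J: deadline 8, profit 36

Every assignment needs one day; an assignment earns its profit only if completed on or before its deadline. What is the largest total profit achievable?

Profit order: D=85 F=75 H=74 B=67 E=47 I=39 C=38 J=36 G=27 A=13
Assign: D→slot 4, F→slot 7, H→slot 5, B→slot 3, E→slot 8, I→slot 2, C→slot 9, J→slot 6, G→slot 1, A skipped.
Slots: [1:G] [2:I] [3:B] [4:D] [5:H] [6:J] [7:F] [8:E] [9:C]
Profit = 27 + 39 + 67 + 85 + 74 + 36 + 75 + 47 + 38 = 488

488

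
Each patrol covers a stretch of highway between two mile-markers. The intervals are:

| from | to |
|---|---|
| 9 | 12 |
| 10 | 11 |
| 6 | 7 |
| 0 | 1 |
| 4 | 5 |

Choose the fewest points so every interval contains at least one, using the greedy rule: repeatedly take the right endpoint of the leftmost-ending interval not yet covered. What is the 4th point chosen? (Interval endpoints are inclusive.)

11

Process intervals by earliest right end; each time one isn't hit yet, stab at its right endpoint.
By right end: [0,1]  [4,5]  [6,7]  [10,11]  [9,12]
[0,1] uncovered → point at 1; [4,5] uncovered → point at 5; [6,7] uncovered → point at 7; [10,11] uncovered → point at 11.
Points: 1, 5, 7, 11 (4 total).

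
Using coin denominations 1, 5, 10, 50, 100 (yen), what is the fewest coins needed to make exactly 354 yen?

8

Greedy: take as many of the largest coin as possible, then repeat with the remainder.
354 = 3×100 + 1×50 + 4×1
Total coins = 3 + 1 + 4 = 8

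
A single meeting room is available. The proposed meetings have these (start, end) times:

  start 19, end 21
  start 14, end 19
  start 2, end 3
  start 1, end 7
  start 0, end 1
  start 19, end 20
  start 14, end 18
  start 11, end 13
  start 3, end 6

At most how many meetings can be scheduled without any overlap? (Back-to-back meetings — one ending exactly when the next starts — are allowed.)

Sorted by end: (0,1)  (2,3)  (3,6)  (1,7)  (11,13)  (14,18)  (14,19)  (19,20)  (19,21)
take (0,1); take (2,3); take (3,6); take (11,13); take (14,18); take (19,20).
Selected 6 meetings.

6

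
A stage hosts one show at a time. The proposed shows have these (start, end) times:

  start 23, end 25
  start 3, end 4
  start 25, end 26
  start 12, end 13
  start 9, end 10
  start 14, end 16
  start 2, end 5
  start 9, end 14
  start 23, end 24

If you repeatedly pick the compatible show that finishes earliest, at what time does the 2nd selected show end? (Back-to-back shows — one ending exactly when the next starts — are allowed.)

10

Sort by end time and greedily take each interval whose start is ≥ the last chosen end.
By end time: (3,4), (2,5), (9,10), (12,13), (9,14), (14,16), (23,24), (23,25), (25,26).
Pick (3,4); next start ≥ 4 → (9,10); next start ≥ 10 → (12,13); next start ≥ 13 → (14,16); next start ≥ 16 → (23,24); next start ≥ 24 → (25,26).
Selected: (3,4) (9,10) (12,13) (14,16) (23,24) (25,26)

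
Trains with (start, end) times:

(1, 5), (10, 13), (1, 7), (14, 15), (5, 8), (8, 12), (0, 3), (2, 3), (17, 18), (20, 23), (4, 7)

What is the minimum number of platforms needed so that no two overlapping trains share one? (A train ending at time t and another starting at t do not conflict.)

4

The answer is the maximum number of intervals overlapping at any instant.
Events (time:±→running): 0:+→1 1:+→2 1:+→3 2:+→4 … peak 4.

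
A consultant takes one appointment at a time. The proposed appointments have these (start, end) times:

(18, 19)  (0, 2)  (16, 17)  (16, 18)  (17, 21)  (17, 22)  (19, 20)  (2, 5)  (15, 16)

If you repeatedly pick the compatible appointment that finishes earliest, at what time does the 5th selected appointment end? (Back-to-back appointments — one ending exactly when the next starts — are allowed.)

Order by finish time; keep every interval that doesn't clash with the previous kept one.
By end time: (0,2), (2,5), (15,16), (16,17), (16,18), (18,19), (19,20), (17,21), (17,22).
Pick (0,2); next start ≥ 2 → (2,5); next start ≥ 5 → (15,16); next start ≥ 16 → (16,17); next start ≥ 17 → (18,19); next start ≥ 19 → (19,20).
Selected: (0,2) (2,5) (15,16) (16,17) (18,19) (19,20)

19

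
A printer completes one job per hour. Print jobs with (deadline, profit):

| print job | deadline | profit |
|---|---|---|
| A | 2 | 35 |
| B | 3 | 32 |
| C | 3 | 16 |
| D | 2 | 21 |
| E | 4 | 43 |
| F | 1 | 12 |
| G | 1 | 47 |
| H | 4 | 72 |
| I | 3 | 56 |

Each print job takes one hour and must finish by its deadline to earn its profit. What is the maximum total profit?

Sort by profit descending; place each in the latest free slot ≤ its deadline.
By profit: H(d4,72), I(d3,56), G(d1,47), E(d4,43), A(d2,35), B(d3,32), D(d2,21), C(d3,16), F(d1,12)
H→slot 4; I→slot 3; G→slot 1; E→slot 2; A skipped; B skipped; D skipped; C skipped; F skipped.
Profit = 47 + 43 + 56 + 72 = 218

218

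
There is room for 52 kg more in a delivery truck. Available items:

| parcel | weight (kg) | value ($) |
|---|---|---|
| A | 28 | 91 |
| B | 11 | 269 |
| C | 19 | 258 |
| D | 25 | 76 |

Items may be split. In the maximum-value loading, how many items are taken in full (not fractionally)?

Sort by value per unit weight and fill in that order.
Ratios (sorted): B 24.45, C 13.58, A 3.25, D 3.04
take B (11 @ 269); take C (19 @ 258); take 22/28 of A → 71.50. Capacity used 52/52.
2 item(s) taken whole; one partial (take 22/28 of A).

2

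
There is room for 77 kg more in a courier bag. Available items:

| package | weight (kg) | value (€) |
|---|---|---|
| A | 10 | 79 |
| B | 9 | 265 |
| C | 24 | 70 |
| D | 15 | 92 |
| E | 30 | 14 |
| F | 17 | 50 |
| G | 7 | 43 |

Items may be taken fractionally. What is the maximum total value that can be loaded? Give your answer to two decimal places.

584.42

Greedy by value/weight ratio, highest first.
Order: B (265/9=29.44) > A (79/10=7.90) > G (43/7=6.14) > D (92/15=6.13) > F (50/17=2.94) > C (70/24=2.92) > E (14/30=0.47)
Fill: take B (9 @ 265) → take A (10 @ 79) → take G (7 @ 43) → take D (15 @ 92) → take F (17 @ 50) → take 19/24 of C → 55.42; 77/77 used.
Total value = 584.42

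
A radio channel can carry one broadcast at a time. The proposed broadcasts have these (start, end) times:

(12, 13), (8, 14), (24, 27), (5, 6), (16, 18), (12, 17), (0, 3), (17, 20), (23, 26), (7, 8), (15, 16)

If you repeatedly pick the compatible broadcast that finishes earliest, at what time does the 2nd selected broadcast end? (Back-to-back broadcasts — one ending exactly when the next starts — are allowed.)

Order by finish time; keep every interval that doesn't clash with the previous kept one.
By end time: (0,3), (5,6), (7,8), (12,13), (8,14), (15,16), (12,17), (16,18), (17,20), (23,26), (24,27).
Pick (0,3); next start ≥ 3 → (5,6); next start ≥ 6 → (7,8); next start ≥ 8 → (12,13); next start ≥ 13 → (15,16); next start ≥ 16 → (16,18); next start ≥ 18 → (23,26).
Selected: (0,3) (5,6) (7,8) (12,13) (15,16) (16,18) (23,26)

6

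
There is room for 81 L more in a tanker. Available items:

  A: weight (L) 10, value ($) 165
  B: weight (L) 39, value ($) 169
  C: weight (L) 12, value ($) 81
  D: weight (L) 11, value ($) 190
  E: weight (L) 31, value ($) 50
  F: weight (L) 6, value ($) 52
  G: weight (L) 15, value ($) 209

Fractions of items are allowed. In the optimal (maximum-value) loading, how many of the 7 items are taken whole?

Greedy by value/weight ratio, highest first.
Ratios (sorted): D 17.27, A 16.50, G 13.93, F 8.67, C 6.75, B 4.33, E 1.61
take D (11 @ 190); take A (10 @ 165); take G (15 @ 209); take F (6 @ 52); take C (12 @ 81); take 27/39 of B → 117.00. Capacity used 81/81.
5 item(s) taken whole; one partial (take 27/39 of B).

5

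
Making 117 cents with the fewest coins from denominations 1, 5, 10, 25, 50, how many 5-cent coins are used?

1

117 − 2×50→17 − 1×10→7 − 1×5→2 − 2×1→0
Count of 5: 1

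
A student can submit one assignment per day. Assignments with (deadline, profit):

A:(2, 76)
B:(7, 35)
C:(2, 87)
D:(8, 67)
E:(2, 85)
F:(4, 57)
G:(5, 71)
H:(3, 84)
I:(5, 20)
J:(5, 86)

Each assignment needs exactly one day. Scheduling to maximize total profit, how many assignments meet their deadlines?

7

Sort by profit descending; place each in the latest free slot ≤ its deadline.
By profit: C(d2,87), J(d5,86), E(d2,85), H(d3,84), A(d2,76), G(d5,71), D(d8,67), F(d4,57), B(d7,35), I(d5,20)
C→slot 2; J→slot 5; E→slot 1; H→slot 3; A skipped; G→slot 4; D→slot 8; F skipped; B→slot 7; I skipped.
7 of 10 scheduled.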